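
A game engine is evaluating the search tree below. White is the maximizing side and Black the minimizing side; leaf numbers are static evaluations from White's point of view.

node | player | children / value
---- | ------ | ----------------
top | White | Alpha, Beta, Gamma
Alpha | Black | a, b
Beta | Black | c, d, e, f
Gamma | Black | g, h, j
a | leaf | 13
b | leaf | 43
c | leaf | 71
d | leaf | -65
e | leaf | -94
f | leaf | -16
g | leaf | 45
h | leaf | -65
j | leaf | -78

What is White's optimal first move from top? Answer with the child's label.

Alpha (Black): min(13, 43) = 13
Beta (Black): min(71, -65, -94, -16) = -94
Gamma (Black): min(45, -65, -78) = -78
top (White): max(13, -94, -78) = 13
White at top wants the highest of {Alpha=13, Beta=-94, Gamma=-78}, so chooses Alpha.

Alpha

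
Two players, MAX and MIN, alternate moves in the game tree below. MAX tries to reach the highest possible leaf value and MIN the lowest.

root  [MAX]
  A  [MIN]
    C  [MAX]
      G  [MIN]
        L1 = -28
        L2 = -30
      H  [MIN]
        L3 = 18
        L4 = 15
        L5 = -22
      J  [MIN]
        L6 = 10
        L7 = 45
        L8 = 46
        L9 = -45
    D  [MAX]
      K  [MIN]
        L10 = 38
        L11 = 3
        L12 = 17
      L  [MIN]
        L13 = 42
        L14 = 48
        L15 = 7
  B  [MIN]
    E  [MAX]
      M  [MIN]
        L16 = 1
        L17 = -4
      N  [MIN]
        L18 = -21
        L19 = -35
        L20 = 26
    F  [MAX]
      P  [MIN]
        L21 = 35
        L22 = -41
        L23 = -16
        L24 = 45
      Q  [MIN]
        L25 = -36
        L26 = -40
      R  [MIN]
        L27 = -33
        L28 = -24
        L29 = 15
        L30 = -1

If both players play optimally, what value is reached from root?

G (MIN): min(-28, -30) = -30
H (MIN): min(18, 15, -22) = -22
J (MIN): min(10, 45, 46, -45) = -45
C (MAX): max(-30, -22, -45) = -22
K (MIN): min(38, 3, 17) = 3
L (MIN): min(42, 48, 7) = 7
D (MAX): max(3, 7) = 7
A (MIN): min(-22, 7) = -22
M (MIN): min(1, -4) = -4
N (MIN): min(-21, -35, 26) = -35
E (MAX): max(-4, -35) = -4
P (MIN): min(35, -41, -16, 45) = -41
Q (MIN): min(-36, -40) = -40
R (MIN): min(-33, -24, 15, -1) = -33
F (MAX): max(-41, -40, -33) = -33
B (MIN): min(-4, -33) = -33
root (MAX): max(-22, -33) = -22

-22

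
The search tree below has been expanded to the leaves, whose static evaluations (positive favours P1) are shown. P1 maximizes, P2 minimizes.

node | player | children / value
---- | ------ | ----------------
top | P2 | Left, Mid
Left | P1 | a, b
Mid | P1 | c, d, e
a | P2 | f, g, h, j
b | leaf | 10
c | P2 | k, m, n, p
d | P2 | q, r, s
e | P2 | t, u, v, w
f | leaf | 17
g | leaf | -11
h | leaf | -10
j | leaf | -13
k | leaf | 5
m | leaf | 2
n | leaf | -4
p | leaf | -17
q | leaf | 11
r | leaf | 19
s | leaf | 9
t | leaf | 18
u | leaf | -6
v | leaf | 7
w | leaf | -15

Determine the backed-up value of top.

9

a (P2): min(17, -11, -10, -13) = -13
Left (P1): max(-13, 10) = 10
c (P2): min(5, 2, -4, -17) = -17
d (P2): min(11, 19, 9) = 9
e (P2): min(18, -6, 7, -15) = -15
Mid (P1): max(-17, 9, -15) = 9
top (P2): min(10, 9) = 9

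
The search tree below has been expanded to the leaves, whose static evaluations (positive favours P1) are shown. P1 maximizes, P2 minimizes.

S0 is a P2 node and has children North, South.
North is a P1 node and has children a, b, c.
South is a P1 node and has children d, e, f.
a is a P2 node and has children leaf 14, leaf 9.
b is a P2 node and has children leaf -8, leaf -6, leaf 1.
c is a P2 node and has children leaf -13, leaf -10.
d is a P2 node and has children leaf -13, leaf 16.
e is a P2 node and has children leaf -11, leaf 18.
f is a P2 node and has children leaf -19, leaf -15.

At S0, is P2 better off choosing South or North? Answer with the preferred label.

d (P2): min(-13, 16) = -13
e (P2): min(-11, 18) = -11
f (P2): min(-19, -15) = -19
South (P1): max(-13, -11, -19) = -11
a (P2): min(14, 9) = 9
b (P2): min(-8, -6, 1) = -8
c (P2): min(-13, -10) = -13
North (P1): max(9, -8, -13) = 9
P2 prefers the lower value; South=-11, North=9. South is better since -11 < 9.

South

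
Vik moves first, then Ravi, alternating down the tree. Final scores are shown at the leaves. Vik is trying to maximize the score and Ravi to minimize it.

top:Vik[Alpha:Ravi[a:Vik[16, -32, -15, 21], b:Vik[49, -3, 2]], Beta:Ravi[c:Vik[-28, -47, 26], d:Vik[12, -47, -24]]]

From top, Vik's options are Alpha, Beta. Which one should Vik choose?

a (Vik): max(16, -32, -15, 21) = 21
b (Vik): max(49, -3, 2) = 49
Alpha (Ravi): min(21, 49) = 21
c (Vik): max(-28, -47, 26) = 26
d (Vik): max(12, -47, -24) = 12
Beta (Ravi): min(26, 12) = 12
top (Vik): max(21, 12) = 21
Vik at top wants the highest of {Alpha=21, Beta=12}, so chooses Alpha.

Alpha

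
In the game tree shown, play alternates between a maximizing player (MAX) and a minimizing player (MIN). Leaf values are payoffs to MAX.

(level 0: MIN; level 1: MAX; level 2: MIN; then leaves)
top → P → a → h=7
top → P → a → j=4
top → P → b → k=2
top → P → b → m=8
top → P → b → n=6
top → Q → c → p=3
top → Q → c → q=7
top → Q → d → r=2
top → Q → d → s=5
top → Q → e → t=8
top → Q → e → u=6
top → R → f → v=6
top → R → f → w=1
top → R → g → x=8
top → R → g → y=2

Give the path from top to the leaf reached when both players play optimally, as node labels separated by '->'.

top -> R -> g -> y

a (MIN): min(7, 4) = 4
b (MIN): min(2, 8, 6) = 2
P (MAX): max(4, 2) = 4
c (MIN): min(3, 7) = 3
d (MIN): min(2, 5) = 2
e (MIN): min(8, 6) = 6
Q (MAX): max(3, 2, 6) = 6
f (MIN): min(6, 1) = 1
g (MIN): min(8, 2) = 2
R (MAX): max(1, 2) = 2
top (MIN): min(4, 6, 2) = 2
At top, MIN picks R (lowest: 2).
At R, MAX picks g (highest: 2).
At g, MIN picks y (lowest: 2).
Terminal value 2.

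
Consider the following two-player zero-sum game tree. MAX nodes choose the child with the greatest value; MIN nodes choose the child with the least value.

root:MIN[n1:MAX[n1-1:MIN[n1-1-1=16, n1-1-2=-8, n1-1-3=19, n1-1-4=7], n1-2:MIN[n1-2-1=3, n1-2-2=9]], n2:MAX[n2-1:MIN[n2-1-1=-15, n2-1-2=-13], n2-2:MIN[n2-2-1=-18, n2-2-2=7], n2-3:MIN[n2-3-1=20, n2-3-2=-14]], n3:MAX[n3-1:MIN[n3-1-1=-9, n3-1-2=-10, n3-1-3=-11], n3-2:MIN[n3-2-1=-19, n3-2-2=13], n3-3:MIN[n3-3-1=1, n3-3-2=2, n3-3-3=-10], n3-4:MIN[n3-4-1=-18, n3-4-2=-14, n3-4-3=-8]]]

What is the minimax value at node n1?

n1-1 (MIN): min(16, -8, 19, 7) = -8
n1-2 (MIN): min(3, 9) = 3
n1 (MAX): max(-8, 3) = 3

3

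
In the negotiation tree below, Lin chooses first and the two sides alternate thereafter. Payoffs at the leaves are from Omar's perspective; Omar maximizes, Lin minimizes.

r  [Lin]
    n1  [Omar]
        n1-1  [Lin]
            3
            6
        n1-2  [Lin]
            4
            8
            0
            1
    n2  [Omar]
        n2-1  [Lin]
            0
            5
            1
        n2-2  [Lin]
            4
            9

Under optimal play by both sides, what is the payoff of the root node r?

n1-1 (Lin): min(3, 6) = 3
n1-2 (Lin): min(4, 8, 0, 1) = 0
n1 (Omar): max(3, 0) = 3
n2-1 (Lin): min(0, 5, 1) = 0
n2-2 (Lin): min(4, 9) = 4
n2 (Omar): max(0, 4) = 4
r (Lin): min(3, 4) = 3

3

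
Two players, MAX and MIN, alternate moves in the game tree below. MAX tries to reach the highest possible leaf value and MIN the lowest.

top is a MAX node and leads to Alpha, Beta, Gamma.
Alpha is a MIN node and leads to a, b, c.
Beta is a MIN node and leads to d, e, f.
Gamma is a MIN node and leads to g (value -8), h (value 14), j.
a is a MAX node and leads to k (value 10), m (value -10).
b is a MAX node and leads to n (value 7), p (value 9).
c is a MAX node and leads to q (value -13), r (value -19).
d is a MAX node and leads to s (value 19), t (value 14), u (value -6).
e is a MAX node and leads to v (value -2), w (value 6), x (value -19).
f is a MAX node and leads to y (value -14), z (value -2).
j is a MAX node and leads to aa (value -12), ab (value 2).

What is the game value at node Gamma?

-8

j (MAX): max(-12, 2) = 2
Gamma (MIN): min(-8, 14, 2) = -8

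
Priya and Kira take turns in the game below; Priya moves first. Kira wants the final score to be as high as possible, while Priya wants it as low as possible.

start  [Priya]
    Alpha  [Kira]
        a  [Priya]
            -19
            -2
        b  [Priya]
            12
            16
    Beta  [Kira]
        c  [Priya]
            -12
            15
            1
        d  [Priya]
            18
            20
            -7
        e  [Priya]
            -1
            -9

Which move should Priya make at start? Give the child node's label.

a (Priya): min(-19, -2) = -19
b (Priya): min(12, 16) = 12
Alpha (Kira): max(-19, 12) = 12
c (Priya): min(-12, 15, 1) = -12
d (Priya): min(18, 20, -7) = -7
e (Priya): min(-1, -9) = -9
Beta (Kira): max(-12, -7, -9) = -7
start (Priya): min(12, -7) = -7
Priya at start wants the lowest of {Alpha=12, Beta=-7}, so chooses Beta.

Beta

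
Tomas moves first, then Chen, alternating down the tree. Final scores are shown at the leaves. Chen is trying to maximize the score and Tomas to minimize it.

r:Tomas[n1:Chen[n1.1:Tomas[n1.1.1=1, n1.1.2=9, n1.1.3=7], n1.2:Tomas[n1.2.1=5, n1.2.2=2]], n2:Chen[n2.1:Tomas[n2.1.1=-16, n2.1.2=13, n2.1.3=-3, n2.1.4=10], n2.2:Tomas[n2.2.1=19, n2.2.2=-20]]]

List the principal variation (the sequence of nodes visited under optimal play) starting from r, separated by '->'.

r -> n2 -> n2.1 -> n2.1.1

n1.1 (Tomas): min(1, 9, 7) = 1
n1.2 (Tomas): min(5, 2) = 2
n1 (Chen): max(1, 2) = 2
n2.1 (Tomas): min(-16, 13, -3, 10) = -16
n2.2 (Tomas): min(19, -20) = -20
n2 (Chen): max(-16, -20) = -16
r (Tomas): min(2, -16) = -16
At r, Tomas picks n2 (lowest: -16).
At n2, Chen picks n2.1 (highest: -16).
At n2.1, Tomas picks n2.1.1 (lowest: -16).
Terminal value -16.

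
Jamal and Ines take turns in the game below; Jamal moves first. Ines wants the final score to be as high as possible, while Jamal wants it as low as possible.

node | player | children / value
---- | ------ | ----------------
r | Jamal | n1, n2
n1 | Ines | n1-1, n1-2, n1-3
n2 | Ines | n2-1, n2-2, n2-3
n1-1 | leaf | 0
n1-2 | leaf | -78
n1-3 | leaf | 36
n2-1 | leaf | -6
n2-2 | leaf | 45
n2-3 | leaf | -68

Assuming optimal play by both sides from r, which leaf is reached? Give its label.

n1 (Ines): max(0, -78, 36) = 36
n2 (Ines): max(-6, 45, -68) = 45
r (Jamal): min(36, 45) = 36
At r, Jamal picks n1 (lowest: 36).
At n1, Ines picks n1-3 (highest: 36).
Terminal value 36.

n1-3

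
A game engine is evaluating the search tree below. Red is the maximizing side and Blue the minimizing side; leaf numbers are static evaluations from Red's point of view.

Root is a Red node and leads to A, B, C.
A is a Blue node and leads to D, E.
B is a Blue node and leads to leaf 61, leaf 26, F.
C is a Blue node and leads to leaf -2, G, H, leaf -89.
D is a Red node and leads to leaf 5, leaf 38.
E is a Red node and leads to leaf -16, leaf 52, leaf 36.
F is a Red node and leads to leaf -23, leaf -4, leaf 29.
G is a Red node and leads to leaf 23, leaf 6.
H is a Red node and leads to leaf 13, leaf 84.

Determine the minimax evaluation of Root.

38

D (Red): max(5, 38) = 38
E (Red): max(-16, 52, 36) = 52
A (Blue): min(38, 52) = 38
F (Red): max(-23, -4, 29) = 29
B (Blue): min(61, 26, 29) = 26
G (Red): max(23, 6) = 23
H (Red): max(13, 84) = 84
C (Blue): min(-2, 23, 84, -89) = -89
Root (Red): max(38, 26, -89) = 38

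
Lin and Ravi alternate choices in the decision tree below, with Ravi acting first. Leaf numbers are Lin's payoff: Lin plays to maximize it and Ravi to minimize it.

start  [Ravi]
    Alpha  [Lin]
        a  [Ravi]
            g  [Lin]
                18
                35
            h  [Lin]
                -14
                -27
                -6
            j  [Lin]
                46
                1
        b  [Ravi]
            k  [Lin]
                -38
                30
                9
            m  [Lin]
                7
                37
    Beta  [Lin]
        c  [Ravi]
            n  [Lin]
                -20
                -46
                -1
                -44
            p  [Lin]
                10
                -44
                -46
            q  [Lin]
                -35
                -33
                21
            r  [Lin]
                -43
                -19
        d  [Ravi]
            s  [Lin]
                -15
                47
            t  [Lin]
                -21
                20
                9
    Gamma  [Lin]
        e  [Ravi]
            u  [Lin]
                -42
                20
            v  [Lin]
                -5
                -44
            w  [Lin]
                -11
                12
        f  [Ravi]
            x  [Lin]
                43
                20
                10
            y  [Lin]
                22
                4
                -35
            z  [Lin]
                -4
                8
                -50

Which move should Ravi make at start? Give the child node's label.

Gamma

g (Lin): max(18, 35) = 35
h (Lin): max(-14, -27, -6) = -6
j (Lin): max(46, 1) = 46
a (Ravi): min(35, -6, 46) = -6
k (Lin): max(-38, 30, 9) = 30
m (Lin): max(7, 37) = 37
b (Ravi): min(30, 37) = 30
Alpha (Lin): max(-6, 30) = 30
n (Lin): max(-20, -46, -1, -44) = -1
p (Lin): max(10, -44, -46) = 10
q (Lin): max(-35, -33, 21) = 21
r (Lin): max(-43, -19) = -19
c (Ravi): min(-1, 10, 21, -19) = -19
s (Lin): max(-15, 47) = 47
t (Lin): max(-21, 20, 9) = 20
d (Ravi): min(47, 20) = 20
Beta (Lin): max(-19, 20) = 20
u (Lin): max(-42, 20) = 20
v (Lin): max(-5, -44) = -5
w (Lin): max(-11, 12) = 12
e (Ravi): min(20, -5, 12) = -5
x (Lin): max(43, 20, 10) = 43
y (Lin): max(22, 4, -35) = 22
z (Lin): max(-4, 8, -50) = 8
f (Ravi): min(43, 22, 8) = 8
Gamma (Lin): max(-5, 8) = 8
start (Ravi): min(30, 20, 8) = 8
Ravi at start wants the lowest of {Alpha=30, Beta=20, Gamma=8}, so chooses Gamma.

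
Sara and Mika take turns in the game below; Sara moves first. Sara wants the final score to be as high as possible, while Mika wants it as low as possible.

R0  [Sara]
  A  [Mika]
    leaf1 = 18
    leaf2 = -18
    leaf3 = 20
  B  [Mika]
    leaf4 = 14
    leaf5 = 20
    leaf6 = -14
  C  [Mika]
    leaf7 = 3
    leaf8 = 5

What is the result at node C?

C (Mika): min(3, 5) = 3

3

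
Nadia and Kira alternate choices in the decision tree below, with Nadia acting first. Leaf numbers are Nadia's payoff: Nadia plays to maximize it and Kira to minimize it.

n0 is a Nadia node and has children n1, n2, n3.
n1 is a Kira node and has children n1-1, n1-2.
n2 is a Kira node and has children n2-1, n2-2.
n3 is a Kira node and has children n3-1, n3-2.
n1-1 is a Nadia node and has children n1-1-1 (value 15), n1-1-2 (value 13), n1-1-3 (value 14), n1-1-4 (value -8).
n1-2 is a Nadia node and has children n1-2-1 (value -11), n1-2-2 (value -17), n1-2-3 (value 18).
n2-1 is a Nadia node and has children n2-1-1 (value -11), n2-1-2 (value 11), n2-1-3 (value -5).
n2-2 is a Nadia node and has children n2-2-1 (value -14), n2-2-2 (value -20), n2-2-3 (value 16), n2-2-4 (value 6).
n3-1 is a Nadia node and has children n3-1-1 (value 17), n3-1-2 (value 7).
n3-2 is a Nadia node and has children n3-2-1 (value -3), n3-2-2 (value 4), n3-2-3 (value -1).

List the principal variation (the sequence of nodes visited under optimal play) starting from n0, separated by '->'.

n1-1 (Nadia): max(15, 13, 14, -8) = 15
n1-2 (Nadia): max(-11, -17, 18) = 18
n1 (Kira): min(15, 18) = 15
n2-1 (Nadia): max(-11, 11, -5) = 11
n2-2 (Nadia): max(-14, -20, 16, 6) = 16
n2 (Kira): min(11, 16) = 11
n3-1 (Nadia): max(17, 7) = 17
n3-2 (Nadia): max(-3, 4, -1) = 4
n3 (Kira): min(17, 4) = 4
n0 (Nadia): max(15, 11, 4) = 15
At n0, Nadia picks n1 (highest: 15).
At n1, Kira picks n1-1 (lowest: 15).
At n1-1, Nadia picks n1-1-1 (highest: 15).
Terminal value 15.

n0 -> n1 -> n1-1 -> n1-1-1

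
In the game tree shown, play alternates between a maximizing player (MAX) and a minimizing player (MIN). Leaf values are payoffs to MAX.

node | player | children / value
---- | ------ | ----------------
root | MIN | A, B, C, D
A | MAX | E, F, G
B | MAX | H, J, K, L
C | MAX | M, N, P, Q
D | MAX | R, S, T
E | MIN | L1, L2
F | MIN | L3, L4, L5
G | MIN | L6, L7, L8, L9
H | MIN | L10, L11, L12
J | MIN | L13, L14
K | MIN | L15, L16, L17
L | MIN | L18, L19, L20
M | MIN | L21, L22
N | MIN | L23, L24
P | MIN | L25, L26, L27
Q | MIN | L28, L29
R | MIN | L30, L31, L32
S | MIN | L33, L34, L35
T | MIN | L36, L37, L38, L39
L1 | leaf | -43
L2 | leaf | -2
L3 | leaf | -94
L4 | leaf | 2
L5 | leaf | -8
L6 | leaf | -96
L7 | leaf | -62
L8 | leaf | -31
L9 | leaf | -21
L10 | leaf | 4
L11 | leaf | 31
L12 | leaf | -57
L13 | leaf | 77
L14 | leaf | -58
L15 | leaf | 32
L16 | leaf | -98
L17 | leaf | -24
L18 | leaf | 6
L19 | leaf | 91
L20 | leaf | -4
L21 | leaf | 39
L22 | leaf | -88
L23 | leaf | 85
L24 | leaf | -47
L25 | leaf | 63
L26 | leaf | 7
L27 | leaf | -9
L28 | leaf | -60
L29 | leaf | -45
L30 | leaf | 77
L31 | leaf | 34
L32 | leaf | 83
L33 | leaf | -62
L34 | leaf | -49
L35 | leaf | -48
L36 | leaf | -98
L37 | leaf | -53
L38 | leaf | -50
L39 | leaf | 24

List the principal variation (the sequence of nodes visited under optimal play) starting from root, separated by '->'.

E (MIN): min(-43, -2) = -43
F (MIN): min(-94, 2, -8) = -94
G (MIN): min(-96, -62, -31, -21) = -96
A (MAX): max(-43, -94, -96) = -43
H (MIN): min(4, 31, -57) = -57
J (MIN): min(77, -58) = -58
K (MIN): min(32, -98, -24) = -98
L (MIN): min(6, 91, -4) = -4
B (MAX): max(-57, -58, -98, -4) = -4
M (MIN): min(39, -88) = -88
N (MIN): min(85, -47) = -47
P (MIN): min(63, 7, -9) = -9
Q (MIN): min(-60, -45) = -60
C (MAX): max(-88, -47, -9, -60) = -9
R (MIN): min(77, 34, 83) = 34
S (MIN): min(-62, -49, -48) = -62
T (MIN): min(-98, -53, -50, 24) = -98
D (MAX): max(34, -62, -98) = 34
root (MIN): min(-43, -4, -9, 34) = -43
At root, MIN picks A (lowest: -43).
At A, MAX picks E (highest: -43).
At E, MIN picks L1 (lowest: -43).
Terminal value -43.

root -> A -> E -> L1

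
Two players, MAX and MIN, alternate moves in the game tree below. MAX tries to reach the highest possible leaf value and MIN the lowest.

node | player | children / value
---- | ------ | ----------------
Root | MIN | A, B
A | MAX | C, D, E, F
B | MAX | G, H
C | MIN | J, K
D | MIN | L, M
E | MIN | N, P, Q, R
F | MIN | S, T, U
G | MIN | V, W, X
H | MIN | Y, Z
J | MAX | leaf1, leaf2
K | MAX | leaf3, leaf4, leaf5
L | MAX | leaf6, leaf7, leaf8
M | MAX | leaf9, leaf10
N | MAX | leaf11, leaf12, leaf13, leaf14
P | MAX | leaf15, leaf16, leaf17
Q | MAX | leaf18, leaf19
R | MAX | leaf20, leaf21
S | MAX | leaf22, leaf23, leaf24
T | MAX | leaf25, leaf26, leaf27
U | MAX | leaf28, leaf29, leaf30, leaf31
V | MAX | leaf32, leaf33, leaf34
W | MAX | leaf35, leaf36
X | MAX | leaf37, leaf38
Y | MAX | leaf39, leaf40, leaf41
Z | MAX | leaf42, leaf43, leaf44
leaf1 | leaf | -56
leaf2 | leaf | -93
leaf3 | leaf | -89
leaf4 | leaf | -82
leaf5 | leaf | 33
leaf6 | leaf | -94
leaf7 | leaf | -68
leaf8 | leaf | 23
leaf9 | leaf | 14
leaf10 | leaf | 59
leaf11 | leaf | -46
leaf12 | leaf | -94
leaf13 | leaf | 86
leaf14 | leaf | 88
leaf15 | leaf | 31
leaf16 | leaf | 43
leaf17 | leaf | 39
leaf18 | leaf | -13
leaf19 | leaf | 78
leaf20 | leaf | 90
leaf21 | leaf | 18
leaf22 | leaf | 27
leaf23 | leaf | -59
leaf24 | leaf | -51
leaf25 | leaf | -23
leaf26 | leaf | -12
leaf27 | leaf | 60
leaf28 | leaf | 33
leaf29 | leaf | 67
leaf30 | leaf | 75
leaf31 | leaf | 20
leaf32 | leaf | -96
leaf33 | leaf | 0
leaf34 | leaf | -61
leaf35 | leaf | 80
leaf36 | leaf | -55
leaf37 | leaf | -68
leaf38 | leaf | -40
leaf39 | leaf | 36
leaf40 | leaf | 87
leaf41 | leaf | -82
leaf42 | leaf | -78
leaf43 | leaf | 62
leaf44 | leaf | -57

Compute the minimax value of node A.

J (MAX): max(-56, -93) = -56
K (MAX): max(-89, -82, 33) = 33
C (MIN): min(-56, 33) = -56
L (MAX): max(-94, -68, 23) = 23
M (MAX): max(14, 59) = 59
D (MIN): min(23, 59) = 23
N (MAX): max(-46, -94, 86, 88) = 88
P (MAX): max(31, 43, 39) = 43
Q (MAX): max(-13, 78) = 78
R (MAX): max(90, 18) = 90
E (MIN): min(88, 43, 78, 90) = 43
S (MAX): max(27, -59, -51) = 27
T (MAX): max(-23, -12, 60) = 60
U (MAX): max(33, 67, 75, 20) = 75
F (MIN): min(27, 60, 75) = 27
A (MAX): max(-56, 23, 43, 27) = 43

43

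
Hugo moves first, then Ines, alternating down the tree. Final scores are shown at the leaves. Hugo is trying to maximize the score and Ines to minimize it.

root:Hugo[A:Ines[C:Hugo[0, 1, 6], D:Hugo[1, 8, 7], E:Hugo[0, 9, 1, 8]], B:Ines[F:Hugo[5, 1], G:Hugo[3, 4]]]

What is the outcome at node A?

6

C (Hugo): max(0, 1, 6) = 6
D (Hugo): max(1, 8, 7) = 8
E (Hugo): max(0, 9, 1, 8) = 9
A (Ines): min(6, 8, 9) = 6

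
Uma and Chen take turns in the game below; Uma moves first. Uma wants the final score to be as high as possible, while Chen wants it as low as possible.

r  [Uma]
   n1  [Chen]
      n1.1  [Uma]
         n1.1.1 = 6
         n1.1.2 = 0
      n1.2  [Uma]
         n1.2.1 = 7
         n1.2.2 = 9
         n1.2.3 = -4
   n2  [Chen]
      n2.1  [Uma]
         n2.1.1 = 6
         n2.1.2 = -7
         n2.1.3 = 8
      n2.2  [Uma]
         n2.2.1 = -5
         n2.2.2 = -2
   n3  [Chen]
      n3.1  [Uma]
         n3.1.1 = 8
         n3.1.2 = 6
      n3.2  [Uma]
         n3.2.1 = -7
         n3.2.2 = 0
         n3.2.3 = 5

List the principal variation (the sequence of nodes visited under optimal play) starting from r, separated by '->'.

r -> n1 -> n1.1 -> n1.1.1

n1.1 (Uma): max(6, 0) = 6
n1.2 (Uma): max(7, 9, -4) = 9
n1 (Chen): min(6, 9) = 6
n2.1 (Uma): max(6, -7, 8) = 8
n2.2 (Uma): max(-5, -2) = -2
n2 (Chen): min(8, -2) = -2
n3.1 (Uma): max(8, 6) = 8
n3.2 (Uma): max(-7, 0, 5) = 5
n3 (Chen): min(8, 5) = 5
r (Uma): max(6, -2, 5) = 6
At r, Uma picks n1 (highest: 6).
At n1, Chen picks n1.1 (lowest: 6).
At n1.1, Uma picks n1.1.1 (highest: 6).
Terminal value 6.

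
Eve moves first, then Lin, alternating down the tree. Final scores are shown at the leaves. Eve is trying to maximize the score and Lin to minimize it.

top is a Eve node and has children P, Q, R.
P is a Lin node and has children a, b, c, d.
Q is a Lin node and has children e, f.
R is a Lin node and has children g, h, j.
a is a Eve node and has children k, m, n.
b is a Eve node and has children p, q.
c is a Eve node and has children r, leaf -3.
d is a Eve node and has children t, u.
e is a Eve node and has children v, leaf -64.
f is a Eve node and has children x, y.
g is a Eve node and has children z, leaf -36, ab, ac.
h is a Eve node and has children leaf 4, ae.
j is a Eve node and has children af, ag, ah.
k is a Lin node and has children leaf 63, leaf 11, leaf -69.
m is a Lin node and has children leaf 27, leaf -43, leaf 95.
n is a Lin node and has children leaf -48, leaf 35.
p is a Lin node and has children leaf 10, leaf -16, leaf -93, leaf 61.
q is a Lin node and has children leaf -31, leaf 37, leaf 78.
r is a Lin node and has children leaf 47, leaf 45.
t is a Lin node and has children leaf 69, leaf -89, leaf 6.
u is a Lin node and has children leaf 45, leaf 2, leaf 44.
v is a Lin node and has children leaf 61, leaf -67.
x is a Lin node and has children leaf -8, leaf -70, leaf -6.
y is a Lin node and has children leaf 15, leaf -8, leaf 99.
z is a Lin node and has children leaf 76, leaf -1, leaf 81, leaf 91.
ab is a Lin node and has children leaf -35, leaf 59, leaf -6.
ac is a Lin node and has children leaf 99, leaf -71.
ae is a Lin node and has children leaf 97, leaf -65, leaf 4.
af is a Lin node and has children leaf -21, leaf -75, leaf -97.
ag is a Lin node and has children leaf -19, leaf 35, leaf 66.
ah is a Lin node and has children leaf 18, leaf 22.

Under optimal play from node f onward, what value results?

-8

x (Lin): min(-8, -70, -6) = -70
y (Lin): min(15, -8, 99) = -8
f (Eve): max(-70, -8) = -8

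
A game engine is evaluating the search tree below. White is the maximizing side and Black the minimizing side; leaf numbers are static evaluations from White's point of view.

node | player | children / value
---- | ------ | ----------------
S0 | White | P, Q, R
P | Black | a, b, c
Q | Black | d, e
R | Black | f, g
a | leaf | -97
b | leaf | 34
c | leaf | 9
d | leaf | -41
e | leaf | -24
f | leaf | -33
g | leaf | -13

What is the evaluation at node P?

P (Black): min(-97, 34, 9) = -97

-97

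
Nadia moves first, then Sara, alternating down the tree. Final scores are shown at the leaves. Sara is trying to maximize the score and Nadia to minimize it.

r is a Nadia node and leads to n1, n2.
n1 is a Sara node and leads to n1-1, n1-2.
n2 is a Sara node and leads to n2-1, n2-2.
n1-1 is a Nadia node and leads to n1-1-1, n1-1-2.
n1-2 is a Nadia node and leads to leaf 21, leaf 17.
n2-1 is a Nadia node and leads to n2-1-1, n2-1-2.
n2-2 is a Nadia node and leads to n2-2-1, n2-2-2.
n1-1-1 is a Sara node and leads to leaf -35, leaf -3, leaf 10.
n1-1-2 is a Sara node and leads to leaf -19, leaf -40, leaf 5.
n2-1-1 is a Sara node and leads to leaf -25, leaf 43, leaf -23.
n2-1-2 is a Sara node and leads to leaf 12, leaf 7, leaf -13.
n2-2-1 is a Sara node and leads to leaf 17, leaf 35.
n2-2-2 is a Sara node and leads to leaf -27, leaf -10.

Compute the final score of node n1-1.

5

n1-1-1 (Sara): max(-35, -3, 10) = 10
n1-1-2 (Sara): max(-19, -40, 5) = 5
n1-1 (Nadia): min(10, 5) = 5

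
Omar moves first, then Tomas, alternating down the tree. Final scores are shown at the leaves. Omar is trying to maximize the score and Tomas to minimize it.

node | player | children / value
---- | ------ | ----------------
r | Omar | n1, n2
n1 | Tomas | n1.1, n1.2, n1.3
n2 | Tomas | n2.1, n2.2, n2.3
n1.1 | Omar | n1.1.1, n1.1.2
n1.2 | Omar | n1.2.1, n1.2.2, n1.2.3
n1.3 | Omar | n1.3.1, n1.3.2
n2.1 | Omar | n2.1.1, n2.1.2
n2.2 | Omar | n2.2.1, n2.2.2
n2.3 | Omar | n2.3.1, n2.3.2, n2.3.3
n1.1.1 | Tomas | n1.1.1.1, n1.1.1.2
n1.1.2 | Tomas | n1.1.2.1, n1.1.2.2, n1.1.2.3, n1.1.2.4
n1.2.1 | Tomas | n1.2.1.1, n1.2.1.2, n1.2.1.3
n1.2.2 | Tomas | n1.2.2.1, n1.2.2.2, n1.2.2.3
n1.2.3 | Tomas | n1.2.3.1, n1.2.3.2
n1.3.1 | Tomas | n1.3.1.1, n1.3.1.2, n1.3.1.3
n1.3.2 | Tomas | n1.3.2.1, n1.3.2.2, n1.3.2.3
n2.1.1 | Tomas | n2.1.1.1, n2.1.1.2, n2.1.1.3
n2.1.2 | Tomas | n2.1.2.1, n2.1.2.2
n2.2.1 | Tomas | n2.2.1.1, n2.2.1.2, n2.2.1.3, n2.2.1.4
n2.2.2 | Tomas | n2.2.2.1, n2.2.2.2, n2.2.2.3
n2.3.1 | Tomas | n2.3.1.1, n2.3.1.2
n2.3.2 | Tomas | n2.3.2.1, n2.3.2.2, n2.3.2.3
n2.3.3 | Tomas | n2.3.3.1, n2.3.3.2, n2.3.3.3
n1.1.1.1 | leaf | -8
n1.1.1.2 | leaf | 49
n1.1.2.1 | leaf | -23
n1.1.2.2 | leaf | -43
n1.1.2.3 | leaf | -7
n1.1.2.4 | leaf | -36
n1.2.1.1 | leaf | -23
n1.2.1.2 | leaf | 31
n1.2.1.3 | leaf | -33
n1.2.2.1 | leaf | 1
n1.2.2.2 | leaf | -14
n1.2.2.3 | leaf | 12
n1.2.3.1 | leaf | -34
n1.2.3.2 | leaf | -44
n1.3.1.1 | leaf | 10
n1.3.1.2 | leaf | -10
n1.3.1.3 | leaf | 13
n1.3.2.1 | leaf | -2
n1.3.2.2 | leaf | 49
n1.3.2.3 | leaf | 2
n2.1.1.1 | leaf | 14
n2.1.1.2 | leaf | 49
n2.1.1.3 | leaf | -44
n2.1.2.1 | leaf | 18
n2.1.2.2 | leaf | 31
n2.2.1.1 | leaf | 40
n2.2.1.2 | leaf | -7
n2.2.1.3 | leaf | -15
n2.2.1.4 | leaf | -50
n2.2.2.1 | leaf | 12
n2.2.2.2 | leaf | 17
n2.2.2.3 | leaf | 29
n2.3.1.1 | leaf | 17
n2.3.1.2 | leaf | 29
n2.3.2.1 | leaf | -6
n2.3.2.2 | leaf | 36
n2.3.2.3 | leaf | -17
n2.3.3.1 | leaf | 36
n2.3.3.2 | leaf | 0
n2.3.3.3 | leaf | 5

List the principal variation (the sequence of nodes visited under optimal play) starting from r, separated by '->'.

n1.1.1 (Tomas): min(-8, 49) = -8
n1.1.2 (Tomas): min(-23, -43, -7, -36) = -43
n1.1 (Omar): max(-8, -43) = -8
n1.2.1 (Tomas): min(-23, 31, -33) = -33
n1.2.2 (Tomas): min(1, -14, 12) = -14
n1.2.3 (Tomas): min(-34, -44) = -44
n1.2 (Omar): max(-33, -14, -44) = -14
n1.3.1 (Tomas): min(10, -10, 13) = -10
n1.3.2 (Tomas): min(-2, 49, 2) = -2
n1.3 (Omar): max(-10, -2) = -2
n1 (Tomas): min(-8, -14, -2) = -14
n2.1.1 (Tomas): min(14, 49, -44) = -44
n2.1.2 (Tomas): min(18, 31) = 18
n2.1 (Omar): max(-44, 18) = 18
n2.2.1 (Tomas): min(40, -7, -15, -50) = -50
n2.2.2 (Tomas): min(12, 17, 29) = 12
n2.2 (Omar): max(-50, 12) = 12
n2.3.1 (Tomas): min(17, 29) = 17
n2.3.2 (Tomas): min(-6, 36, -17) = -17
n2.3.3 (Tomas): min(36, 0, 5) = 0
n2.3 (Omar): max(17, -17, 0) = 17
n2 (Tomas): min(18, 12, 17) = 12
r (Omar): max(-14, 12) = 12
At r, Omar picks n2 (highest: 12).
At n2, Tomas picks n2.2 (lowest: 12).
At n2.2, Omar picks n2.2.2 (highest: 12).
At n2.2.2, Tomas picks n2.2.2.1 (lowest: 12).
Terminal value 12.

r -> n2 -> n2.2 -> n2.2.2 -> n2.2.2.1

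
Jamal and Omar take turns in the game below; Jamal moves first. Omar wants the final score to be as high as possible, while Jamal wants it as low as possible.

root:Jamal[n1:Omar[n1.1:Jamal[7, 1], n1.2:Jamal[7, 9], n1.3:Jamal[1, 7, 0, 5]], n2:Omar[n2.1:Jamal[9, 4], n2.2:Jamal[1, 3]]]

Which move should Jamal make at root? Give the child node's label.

n2

n1.1 (Jamal): min(7, 1) = 1
n1.2 (Jamal): min(7, 9) = 7
n1.3 (Jamal): min(1, 7, 0, 5) = 0
n1 (Omar): max(1, 7, 0) = 7
n2.1 (Jamal): min(9, 4) = 4
n2.2 (Jamal): min(1, 3) = 1
n2 (Omar): max(4, 1) = 4
root (Jamal): min(7, 4) = 4
Jamal at root wants the lowest of {n1=7, n2=4}, so chooses n2.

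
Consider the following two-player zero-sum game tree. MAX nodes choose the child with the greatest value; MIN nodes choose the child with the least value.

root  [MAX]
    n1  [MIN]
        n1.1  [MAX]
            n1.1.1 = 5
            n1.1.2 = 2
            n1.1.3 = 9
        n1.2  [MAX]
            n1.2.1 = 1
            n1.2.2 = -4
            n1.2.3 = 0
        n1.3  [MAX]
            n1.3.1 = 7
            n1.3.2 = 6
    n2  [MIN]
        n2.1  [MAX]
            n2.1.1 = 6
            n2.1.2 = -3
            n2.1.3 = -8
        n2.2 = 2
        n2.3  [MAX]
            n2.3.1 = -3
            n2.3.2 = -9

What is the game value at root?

1

n1.1 (MAX): max(5, 2, 9) = 9
n1.2 (MAX): max(1, -4, 0) = 1
n1.3 (MAX): max(7, 6) = 7
n1 (MIN): min(9, 1, 7) = 1
n2.1 (MAX): max(6, -3, -8) = 6
n2.3 (MAX): max(-3, -9) = -3
n2 (MIN): min(6, 2, -3) = -3
root (MAX): max(1, -3) = 1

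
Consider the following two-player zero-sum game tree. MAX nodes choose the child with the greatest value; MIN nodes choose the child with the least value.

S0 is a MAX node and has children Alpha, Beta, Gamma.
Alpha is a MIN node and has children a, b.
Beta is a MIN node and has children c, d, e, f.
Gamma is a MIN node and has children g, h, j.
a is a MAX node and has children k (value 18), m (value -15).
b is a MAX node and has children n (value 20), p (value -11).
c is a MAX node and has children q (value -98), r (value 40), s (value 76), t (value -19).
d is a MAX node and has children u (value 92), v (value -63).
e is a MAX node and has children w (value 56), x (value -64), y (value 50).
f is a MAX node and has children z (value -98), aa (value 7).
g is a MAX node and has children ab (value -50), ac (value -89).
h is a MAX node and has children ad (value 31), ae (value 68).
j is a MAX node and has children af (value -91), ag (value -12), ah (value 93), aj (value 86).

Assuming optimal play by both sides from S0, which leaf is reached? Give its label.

a (MAX): max(18, -15) = 18
b (MAX): max(20, -11) = 20
Alpha (MIN): min(18, 20) = 18
c (MAX): max(-98, 40, 76, -19) = 76
d (MAX): max(92, -63) = 92
e (MAX): max(56, -64, 50) = 56
f (MAX): max(-98, 7) = 7
Beta (MIN): min(76, 92, 56, 7) = 7
g (MAX): max(-50, -89) = -50
h (MAX): max(31, 68) = 68
j (MAX): max(-91, -12, 93, 86) = 93
Gamma (MIN): min(-50, 68, 93) = -50
S0 (MAX): max(18, 7, -50) = 18
At S0, MAX picks Alpha (highest: 18).
At Alpha, MIN picks a (lowest: 18).
At a, MAX picks k (highest: 18).
Terminal value 18.

k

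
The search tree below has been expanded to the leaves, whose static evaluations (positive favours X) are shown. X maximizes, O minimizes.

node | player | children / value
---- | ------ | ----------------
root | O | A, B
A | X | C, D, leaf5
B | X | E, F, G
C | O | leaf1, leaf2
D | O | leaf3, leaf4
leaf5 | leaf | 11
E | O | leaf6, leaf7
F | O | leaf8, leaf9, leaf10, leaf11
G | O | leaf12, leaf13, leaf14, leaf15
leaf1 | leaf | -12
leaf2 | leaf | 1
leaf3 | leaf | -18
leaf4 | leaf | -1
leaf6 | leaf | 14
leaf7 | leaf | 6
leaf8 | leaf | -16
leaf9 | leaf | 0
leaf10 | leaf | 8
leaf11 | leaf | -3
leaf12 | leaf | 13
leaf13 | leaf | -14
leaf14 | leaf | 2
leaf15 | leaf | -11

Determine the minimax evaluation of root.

6

C (O): min(-12, 1) = -12
D (O): min(-18, -1) = -18
A (X): max(-12, -18, 11) = 11
E (O): min(14, 6) = 6
F (O): min(-16, 0, 8, -3) = -16
G (O): min(13, -14, 2, -11) = -14
B (X): max(6, -16, -14) = 6
root (O): min(11, 6) = 6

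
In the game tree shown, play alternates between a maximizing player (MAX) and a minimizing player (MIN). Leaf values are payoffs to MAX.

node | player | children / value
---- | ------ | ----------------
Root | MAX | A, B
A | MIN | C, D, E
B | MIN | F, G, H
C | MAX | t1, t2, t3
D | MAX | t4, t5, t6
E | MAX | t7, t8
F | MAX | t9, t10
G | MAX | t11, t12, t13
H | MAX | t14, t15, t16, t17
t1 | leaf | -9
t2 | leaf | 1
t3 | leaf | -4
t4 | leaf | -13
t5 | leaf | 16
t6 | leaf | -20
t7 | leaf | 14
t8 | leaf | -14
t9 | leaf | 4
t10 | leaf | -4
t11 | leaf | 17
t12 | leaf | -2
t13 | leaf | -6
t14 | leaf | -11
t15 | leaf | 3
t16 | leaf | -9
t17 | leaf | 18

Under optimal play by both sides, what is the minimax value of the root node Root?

4

C (MAX): max(-9, 1, -4) = 1
D (MAX): max(-13, 16, -20) = 16
E (MAX): max(14, -14) = 14
A (MIN): min(1, 16, 14) = 1
F (MAX): max(4, -4) = 4
G (MAX): max(17, -2, -6) = 17
H (MAX): max(-11, 3, -9, 18) = 18
B (MIN): min(4, 17, 18) = 4
Root (MAX): max(1, 4) = 4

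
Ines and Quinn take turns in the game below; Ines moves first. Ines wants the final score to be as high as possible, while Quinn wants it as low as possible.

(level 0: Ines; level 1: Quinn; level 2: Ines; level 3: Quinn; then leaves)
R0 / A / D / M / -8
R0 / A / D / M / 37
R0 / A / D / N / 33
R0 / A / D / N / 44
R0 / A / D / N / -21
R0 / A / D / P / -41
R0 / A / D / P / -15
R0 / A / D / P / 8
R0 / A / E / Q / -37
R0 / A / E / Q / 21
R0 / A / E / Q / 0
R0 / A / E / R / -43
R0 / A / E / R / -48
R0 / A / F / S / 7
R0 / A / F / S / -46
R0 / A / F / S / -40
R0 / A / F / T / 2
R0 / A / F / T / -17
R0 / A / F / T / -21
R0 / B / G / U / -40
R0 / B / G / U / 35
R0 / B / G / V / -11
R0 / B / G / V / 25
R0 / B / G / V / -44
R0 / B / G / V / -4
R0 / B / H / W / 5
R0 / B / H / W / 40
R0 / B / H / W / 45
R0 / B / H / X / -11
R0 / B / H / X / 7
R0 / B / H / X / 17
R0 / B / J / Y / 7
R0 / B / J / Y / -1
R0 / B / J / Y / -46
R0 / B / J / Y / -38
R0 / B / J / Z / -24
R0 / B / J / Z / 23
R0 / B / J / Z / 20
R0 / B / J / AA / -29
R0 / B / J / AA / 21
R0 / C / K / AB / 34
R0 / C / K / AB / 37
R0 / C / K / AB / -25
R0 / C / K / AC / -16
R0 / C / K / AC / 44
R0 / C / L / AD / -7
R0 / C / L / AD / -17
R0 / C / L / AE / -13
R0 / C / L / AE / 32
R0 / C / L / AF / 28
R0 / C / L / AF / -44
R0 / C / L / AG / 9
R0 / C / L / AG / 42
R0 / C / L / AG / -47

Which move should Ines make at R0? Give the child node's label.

C

M (Quinn): min(-8, 37) = -8
N (Quinn): min(33, 44, -21) = -21
P (Quinn): min(-41, -15, 8) = -41
D (Ines): max(-8, -21, -41) = -8
Q (Quinn): min(-37, 21, 0) = -37
R (Quinn): min(-43, -48) = -48
E (Ines): max(-37, -48) = -37
S (Quinn): min(7, -46, -40) = -46
T (Quinn): min(2, -17, -21) = -21
F (Ines): max(-46, -21) = -21
A (Quinn): min(-8, -37, -21) = -37
U (Quinn): min(-40, 35) = -40
V (Quinn): min(-11, 25, -44, -4) = -44
G (Ines): max(-40, -44) = -40
W (Quinn): min(5, 40, 45) = 5
X (Quinn): min(-11, 7, 17) = -11
H (Ines): max(5, -11) = 5
Y (Quinn): min(7, -1, -46, -38) = -46
Z (Quinn): min(-24, 23, 20) = -24
AA (Quinn): min(-29, 21) = -29
J (Ines): max(-46, -24, -29) = -24
B (Quinn): min(-40, 5, -24) = -40
AB (Quinn): min(34, 37, -25) = -25
AC (Quinn): min(-16, 44) = -16
K (Ines): max(-25, -16) = -16
AD (Quinn): min(-7, -17) = -17
AE (Quinn): min(-13, 32) = -13
AF (Quinn): min(28, -44) = -44
AG (Quinn): min(9, 42, -47) = -47
L (Ines): max(-17, -13, -44, -47) = -13
C (Quinn): min(-16, -13) = -16
R0 (Ines): max(-37, -40, -16) = -16
Ines at R0 wants the highest of {A=-37, B=-40, C=-16}, so chooses C.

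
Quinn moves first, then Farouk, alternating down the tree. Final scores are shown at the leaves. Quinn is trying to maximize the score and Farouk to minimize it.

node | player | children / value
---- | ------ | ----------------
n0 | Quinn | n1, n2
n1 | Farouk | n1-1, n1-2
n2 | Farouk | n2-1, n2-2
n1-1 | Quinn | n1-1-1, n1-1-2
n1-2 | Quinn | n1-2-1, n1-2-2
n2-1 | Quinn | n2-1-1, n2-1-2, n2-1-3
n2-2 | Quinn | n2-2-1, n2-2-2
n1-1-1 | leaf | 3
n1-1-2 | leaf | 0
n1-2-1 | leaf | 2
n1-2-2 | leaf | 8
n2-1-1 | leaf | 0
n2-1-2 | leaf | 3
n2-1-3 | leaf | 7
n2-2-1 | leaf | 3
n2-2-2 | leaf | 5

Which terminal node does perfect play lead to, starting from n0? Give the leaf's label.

n2-2-2

n1-1 (Quinn): max(3, 0) = 3
n1-2 (Quinn): max(2, 8) = 8
n1 (Farouk): min(3, 8) = 3
n2-1 (Quinn): max(0, 3, 7) = 7
n2-2 (Quinn): max(3, 5) = 5
n2 (Farouk): min(7, 5) = 5
n0 (Quinn): max(3, 5) = 5
At n0, Quinn picks n2 (highest: 5).
At n2, Farouk picks n2-2 (lowest: 5).
At n2-2, Quinn picks n2-2-2 (highest: 5).
Terminal value 5.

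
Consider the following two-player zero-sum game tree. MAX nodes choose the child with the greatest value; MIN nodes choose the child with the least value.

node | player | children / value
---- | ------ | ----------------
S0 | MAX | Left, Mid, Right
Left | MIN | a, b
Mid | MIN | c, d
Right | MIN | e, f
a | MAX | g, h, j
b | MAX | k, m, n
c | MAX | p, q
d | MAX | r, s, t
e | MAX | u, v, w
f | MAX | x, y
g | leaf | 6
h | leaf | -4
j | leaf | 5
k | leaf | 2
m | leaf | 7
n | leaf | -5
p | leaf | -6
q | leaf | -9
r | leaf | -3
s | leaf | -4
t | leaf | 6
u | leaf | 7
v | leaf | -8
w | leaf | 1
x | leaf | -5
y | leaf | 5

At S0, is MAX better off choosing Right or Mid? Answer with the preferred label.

Right

e (MAX): max(7, -8, 1) = 7
f (MAX): max(-5, 5) = 5
Right (MIN): min(7, 5) = 5
c (MAX): max(-6, -9) = -6
d (MAX): max(-3, -4, 6) = 6
Mid (MIN): min(-6, 6) = -6
MAX prefers the higher value; Right=5, Mid=-6. Right is better since 5 > -6.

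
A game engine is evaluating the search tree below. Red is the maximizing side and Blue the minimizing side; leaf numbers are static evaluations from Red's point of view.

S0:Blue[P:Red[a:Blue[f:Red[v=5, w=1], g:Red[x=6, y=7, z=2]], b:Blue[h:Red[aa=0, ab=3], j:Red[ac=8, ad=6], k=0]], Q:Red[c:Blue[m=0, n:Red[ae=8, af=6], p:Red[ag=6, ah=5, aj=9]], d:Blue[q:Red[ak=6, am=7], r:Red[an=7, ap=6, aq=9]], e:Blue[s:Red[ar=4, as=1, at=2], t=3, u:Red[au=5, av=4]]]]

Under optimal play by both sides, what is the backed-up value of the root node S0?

5

f (Red): max(5, 1) = 5
g (Red): max(6, 7, 2) = 7
a (Blue): min(5, 7) = 5
h (Red): max(0, 3) = 3
j (Red): max(8, 6) = 8
b (Blue): min(3, 8, 0) = 0
P (Red): max(5, 0) = 5
n (Red): max(8, 6) = 8
p (Red): max(6, 5, 9) = 9
c (Blue): min(0, 8, 9) = 0
q (Red): max(6, 7) = 7
r (Red): max(7, 6, 9) = 9
d (Blue): min(7, 9) = 7
s (Red): max(4, 1, 2) = 4
u (Red): max(5, 4) = 5
e (Blue): min(4, 3, 5) = 3
Q (Red): max(0, 7, 3) = 7
S0 (Blue): min(5, 7) = 5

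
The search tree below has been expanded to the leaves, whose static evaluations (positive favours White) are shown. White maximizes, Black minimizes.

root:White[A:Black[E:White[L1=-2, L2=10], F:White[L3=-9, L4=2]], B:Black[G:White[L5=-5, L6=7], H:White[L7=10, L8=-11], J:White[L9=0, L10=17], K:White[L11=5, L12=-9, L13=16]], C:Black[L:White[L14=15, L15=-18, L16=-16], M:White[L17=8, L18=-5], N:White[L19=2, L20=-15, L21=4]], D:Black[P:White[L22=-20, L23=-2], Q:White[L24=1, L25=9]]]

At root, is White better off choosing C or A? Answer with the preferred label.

L (White): max(15, -18, -16) = 15
M (White): max(8, -5) = 8
N (White): max(2, -15, 4) = 4
C (Black): min(15, 8, 4) = 4
E (White): max(-2, 10) = 10
F (White): max(-9, 2) = 2
A (Black): min(10, 2) = 2
White prefers the higher value; C=4, A=2. C is better since 4 > 2.

C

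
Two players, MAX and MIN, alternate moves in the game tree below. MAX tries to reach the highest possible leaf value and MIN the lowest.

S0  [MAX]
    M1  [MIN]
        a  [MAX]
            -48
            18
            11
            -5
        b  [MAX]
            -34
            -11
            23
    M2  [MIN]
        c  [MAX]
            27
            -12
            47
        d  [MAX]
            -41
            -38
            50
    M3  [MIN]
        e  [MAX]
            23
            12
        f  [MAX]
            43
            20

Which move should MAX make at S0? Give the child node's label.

a (MAX): max(-48, 18, 11, -5) = 18
b (MAX): max(-34, -11, 23) = 23
M1 (MIN): min(18, 23) = 18
c (MAX): max(27, -12, 47) = 47
d (MAX): max(-41, -38, 50) = 50
M2 (MIN): min(47, 50) = 47
e (MAX): max(23, 12) = 23
f (MAX): max(43, 20) = 43
M3 (MIN): min(23, 43) = 23
S0 (MAX): max(18, 47, 23) = 47
MAX at S0 wants the highest of {M1=18, M2=47, M3=23}, so chooses M2.

M2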